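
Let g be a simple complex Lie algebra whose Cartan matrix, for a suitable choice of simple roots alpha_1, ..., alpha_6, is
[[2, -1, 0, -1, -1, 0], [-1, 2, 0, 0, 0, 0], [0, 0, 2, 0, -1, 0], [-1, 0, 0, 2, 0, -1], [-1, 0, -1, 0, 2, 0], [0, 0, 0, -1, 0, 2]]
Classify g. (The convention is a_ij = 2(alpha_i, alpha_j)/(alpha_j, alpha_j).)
type E_6

The matrix has rank 6 with 2's on the diagonal. Reading the off-diagonal entries as Dynkin edges (a single edge where a_ij = a_ji = -1; a double or triple edge where a_ij * a_ji = 2 or 3), the diagram is a chain of 5 nodes with one extra node attached to the third node from one end (E_6). One simple-root ordering that puts it in standard form is (alpha_6, alpha_2, alpha_4, alpha_1, alpha_5, alpha_3). So the algebra is type E_6.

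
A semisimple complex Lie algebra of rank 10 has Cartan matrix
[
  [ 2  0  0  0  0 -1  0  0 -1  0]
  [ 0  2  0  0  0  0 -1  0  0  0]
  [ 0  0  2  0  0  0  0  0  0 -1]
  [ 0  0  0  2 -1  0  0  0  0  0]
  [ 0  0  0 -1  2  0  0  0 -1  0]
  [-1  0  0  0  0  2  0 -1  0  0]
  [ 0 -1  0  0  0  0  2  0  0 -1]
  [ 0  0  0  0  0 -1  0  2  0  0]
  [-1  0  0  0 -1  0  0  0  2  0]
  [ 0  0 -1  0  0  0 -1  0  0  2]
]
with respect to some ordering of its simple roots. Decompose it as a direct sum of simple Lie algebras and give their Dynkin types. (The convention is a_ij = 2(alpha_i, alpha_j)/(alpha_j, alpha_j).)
The diagram associated to this matrix has two connected components: the simple roots {alpha_2, alpha_3, alpha_7, alpha_10} form a chain of 4 nodes with single edges (A_4), and {alpha_1, alpha_4, alpha_5, alpha_6, alpha_8, alpha_9} form a chain of 6 nodes with single edges (A_6). A semisimple Lie algebra decomposes uniquely as the direct sum of simple ideals, one per connected component of its Dynkin diagram, so g ≅ A_4 ⊕ A_6 (dimension 24 + 48 = 72).

A4 + A6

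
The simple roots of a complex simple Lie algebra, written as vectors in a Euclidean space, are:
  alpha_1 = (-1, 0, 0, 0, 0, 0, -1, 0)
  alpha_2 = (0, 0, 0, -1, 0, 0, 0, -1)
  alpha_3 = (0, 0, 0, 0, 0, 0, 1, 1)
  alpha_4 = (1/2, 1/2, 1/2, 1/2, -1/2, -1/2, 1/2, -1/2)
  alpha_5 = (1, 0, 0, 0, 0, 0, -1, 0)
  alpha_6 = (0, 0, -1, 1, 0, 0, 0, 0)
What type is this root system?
E_6

Compute the Cartan integers a_ij = 2(alpha_i, alpha_j)/(alpha_j, alpha_j); the resulting 6x6 Cartan matrix is
[[2, 0, -1, -1, 0, 0], [0, 2, -1, 0, 0, -1], [-1, -1, 2, 0, -1, 0], [-1, 0, 0, 2, 0, 0], [0, 0, -1, 0, 2, 0], [0, -1, 0, 0, 0, 2]].
All simple roots have the same length, so the diagram is simply laced. The associated Dynkin diagram is a chain of 5 nodes with one extra node attached to the third node from one end (E_6), so the type is E_6.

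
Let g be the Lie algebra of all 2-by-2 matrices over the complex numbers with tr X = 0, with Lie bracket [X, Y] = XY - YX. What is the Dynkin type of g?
type A_1

This is sl(2), which has dimension 2^2 - 1 = 3 and rank 2 - 1 = 1 (a Cartan subalgebra is the diagonal traceless matrices). In the classification of classical Lie algebras, the special linear algebra sl(n+1) has type A_n; here n = 1, so the Dynkin diagram is a chain of 1 nodes with single edges (A_1). Hence the type is A_1.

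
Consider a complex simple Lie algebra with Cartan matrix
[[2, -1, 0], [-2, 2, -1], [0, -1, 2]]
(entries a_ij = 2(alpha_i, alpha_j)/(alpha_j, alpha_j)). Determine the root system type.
B_3 (so(7))

The matrix has rank 3 with 2's on the diagonal. Reading the off-diagonal entries as Dynkin edges (a single edge where a_ij = a_ji = -1; a double or triple edge where a_ij * a_ji = 2 or 3), the diagram is a chain of 3 nodes with a double edge at one end; the terminal node there is the unique short simple root (B_3). One simple-root ordering that puts it in standard form is (alpha_3, alpha_2, alpha_1). So the algebra is type B_3, i.e. so(7).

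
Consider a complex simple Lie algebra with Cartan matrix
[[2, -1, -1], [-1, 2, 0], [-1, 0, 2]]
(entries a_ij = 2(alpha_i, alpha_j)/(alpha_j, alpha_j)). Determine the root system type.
The matrix has rank 3 with 2's on the diagonal. Reading the off-diagonal entries as Dynkin edges (a single edge where a_ij = a_ji = -1; a double or triple edge where a_ij * a_ji = 2 or 3), the diagram is a chain of 3 nodes with single edges (A_3). One simple-root ordering that puts it in standard form is (alpha_3, alpha_1, alpha_2). So the algebra is type A_3, i.e. sl(4).

A3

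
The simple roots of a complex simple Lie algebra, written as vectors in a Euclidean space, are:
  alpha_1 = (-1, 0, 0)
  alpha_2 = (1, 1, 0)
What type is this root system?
type B_2

Compute the Cartan integers a_ij = 2(alpha_i, alpha_j)/(alpha_j, alpha_j); the resulting 2x2 Cartan matrix is
[[2, -1], [-2, 2]].
The roots have two lengths (squared-length ratio 2:1); the short ones are alpha_{1}. The associated Dynkin diagram is a chain of 2 nodes with a double edge at one end; the terminal node there is the unique short simple root (B_2), so the type is B_2 (the algebra so(5)).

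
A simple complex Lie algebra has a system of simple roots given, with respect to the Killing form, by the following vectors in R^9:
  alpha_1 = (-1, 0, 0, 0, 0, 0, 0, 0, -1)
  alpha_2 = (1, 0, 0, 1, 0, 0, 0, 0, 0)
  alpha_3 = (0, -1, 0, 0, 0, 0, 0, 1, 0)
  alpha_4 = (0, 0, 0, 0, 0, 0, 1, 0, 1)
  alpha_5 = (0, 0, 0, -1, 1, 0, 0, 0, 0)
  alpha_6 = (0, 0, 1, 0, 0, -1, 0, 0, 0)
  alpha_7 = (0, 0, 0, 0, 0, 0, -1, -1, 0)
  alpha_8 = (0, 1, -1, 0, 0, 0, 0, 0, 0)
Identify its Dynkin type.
Compute the Cartan integers a_ij = 2(alpha_i, alpha_j)/(alpha_j, alpha_j); the resulting 8x8 Cartan matrix is
[[2, -1, 0, -1, 0, 0, 0, 0], [-1, 2, 0, 0, -1, 0, 0, 0], [0, 0, 2, 0, 0, 0, -1, -1], [-1, 0, 0, 2, 0, 0, -1, 0], [0, -1, 0, 0, 2, 0, 0, 0], [0, 0, 0, 0, 0, 2, 0, -1], [0, 0, -1, -1, 0, 0, 2, 0], [0, 0, -1, 0, 0, -1, 0, 2]].
All simple roots have the same length, so the diagram is simply laced. The associated Dynkin diagram is a chain of 8 nodes with single edges (A_8), so the type is A_8 (the algebra sl(9)).

A8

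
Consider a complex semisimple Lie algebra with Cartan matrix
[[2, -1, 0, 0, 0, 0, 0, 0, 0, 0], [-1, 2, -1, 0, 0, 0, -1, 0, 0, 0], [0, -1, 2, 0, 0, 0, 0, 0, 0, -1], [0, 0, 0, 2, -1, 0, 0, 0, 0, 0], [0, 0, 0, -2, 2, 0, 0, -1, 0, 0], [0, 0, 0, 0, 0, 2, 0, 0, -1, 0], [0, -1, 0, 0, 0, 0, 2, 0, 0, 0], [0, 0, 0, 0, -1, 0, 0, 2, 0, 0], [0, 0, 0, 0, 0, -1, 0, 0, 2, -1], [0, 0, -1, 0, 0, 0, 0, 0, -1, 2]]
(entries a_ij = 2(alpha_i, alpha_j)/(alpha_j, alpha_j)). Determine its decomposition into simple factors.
type B_3 ⊕ type D_7

The diagram associated to this matrix has two connected components: the simple roots {alpha_4, alpha_5, alpha_8} form a chain of 3 nodes with a double edge at one end; the terminal node there is the unique short simple root (B_3), and {alpha_1, alpha_2, alpha_3, alpha_6, alpha_7, alpha_9, alpha_10} form a chain of 5 nodes with a fork of two nodes at one end (D_7). A semisimple Lie algebra decomposes uniquely as the direct sum of simple ideals, one per connected component of its Dynkin diagram, so g ≅ B_3 ⊕ D_7 (dimension 21 + 91 = 112).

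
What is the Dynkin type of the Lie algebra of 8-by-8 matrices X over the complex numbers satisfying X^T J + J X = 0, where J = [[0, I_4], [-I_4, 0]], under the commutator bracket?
type C_4

This is sp(8), which has dimension 8(8+1)/2 = 36 and rank 8/2 = 4. In the classification of classical Lie algebras, the symplectic algebra sp(2n) has type C_n; here n = 4, so the Dynkin diagram is a chain of 4 nodes with a double edge at one end; the terminal node there is the unique long simple root (C_4). Hence the type is C_4.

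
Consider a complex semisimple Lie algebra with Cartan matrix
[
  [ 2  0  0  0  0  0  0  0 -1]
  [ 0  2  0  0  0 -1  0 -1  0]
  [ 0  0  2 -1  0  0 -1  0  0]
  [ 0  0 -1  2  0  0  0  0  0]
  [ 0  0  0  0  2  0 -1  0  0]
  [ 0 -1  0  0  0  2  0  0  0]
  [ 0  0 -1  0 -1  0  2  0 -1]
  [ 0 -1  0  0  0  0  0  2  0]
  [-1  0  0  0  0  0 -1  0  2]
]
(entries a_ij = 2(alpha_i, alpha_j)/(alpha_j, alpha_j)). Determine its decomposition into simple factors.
The diagram associated to this matrix has two connected components: the simple roots {alpha_2, alpha_6, alpha_8} form a chain of 3 nodes with single edges (A_3), and {alpha_1, alpha_3, alpha_4, alpha_5, alpha_7, alpha_9} form a chain of 5 nodes with one extra node attached to the third node from one end (E_6). A semisimple Lie algebra decomposes uniquely as the direct sum of simple ideals, one per connected component of its Dynkin diagram, so g ≅ A_3 ⊕ E_6 (dimension 15 + 78 = 93).

A_3 (sl(4)) ⊕ E_6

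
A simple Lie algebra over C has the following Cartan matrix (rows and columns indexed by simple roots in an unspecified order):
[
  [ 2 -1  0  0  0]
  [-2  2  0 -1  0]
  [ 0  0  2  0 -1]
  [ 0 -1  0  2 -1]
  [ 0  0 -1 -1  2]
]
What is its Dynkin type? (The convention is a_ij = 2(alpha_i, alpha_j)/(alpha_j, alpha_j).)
The matrix has rank 5 with 2's on the diagonal. Reading the off-diagonal entries as Dynkin edges (a single edge where a_ij = a_ji = -1; a double or triple edge where a_ij * a_ji = 2 or 3), the diagram is a chain of 5 nodes with a double edge at one end; the terminal node there is the unique short simple root (B_5). One simple-root ordering that puts it in standard form is (alpha_3, alpha_5, alpha_4, alpha_2, alpha_1). So the algebra is type B_5, i.e. so(11).

B5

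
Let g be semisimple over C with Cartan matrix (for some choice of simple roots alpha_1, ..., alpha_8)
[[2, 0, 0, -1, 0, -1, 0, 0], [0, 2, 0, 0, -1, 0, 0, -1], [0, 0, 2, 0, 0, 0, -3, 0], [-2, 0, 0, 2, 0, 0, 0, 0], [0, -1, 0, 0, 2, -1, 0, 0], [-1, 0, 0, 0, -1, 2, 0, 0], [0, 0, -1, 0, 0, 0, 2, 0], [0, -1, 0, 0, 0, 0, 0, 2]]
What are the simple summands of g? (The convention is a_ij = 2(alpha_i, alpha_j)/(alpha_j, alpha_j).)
The diagram associated to this matrix has two connected components: the simple roots {alpha_1, alpha_2, alpha_4, alpha_5, alpha_6, alpha_8} form a chain of 6 nodes with a double edge at one end; the terminal node there is the unique long simple root (C_6), and {alpha_3, alpha_7} form two nodes joined by a triple edge (G_2). A semisimple Lie algebra decomposes uniquely as the direct sum of simple ideals, one per connected component of its Dynkin diagram, so g ≅ C_6 ⊕ G_2 (dimension 78 + 14 = 92).

C_6 (sp(12)) ⊕ G_2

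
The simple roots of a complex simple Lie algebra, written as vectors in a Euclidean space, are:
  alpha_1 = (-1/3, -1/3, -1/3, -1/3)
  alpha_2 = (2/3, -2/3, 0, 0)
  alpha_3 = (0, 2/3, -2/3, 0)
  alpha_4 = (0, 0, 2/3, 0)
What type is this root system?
F4

Compute the Cartan integers a_ij = 2(alpha_i, alpha_j)/(alpha_j, alpha_j); the resulting 4x4 Cartan matrix is
[[2, 0, 0, -1], [0, 2, -1, 0], [0, -1, 2, -2], [-1, 0, -1, 2]].
The roots have two lengths (squared-length ratio 2:1); the short ones are alpha_{1,4}. The associated Dynkin diagram is a chain of 4 nodes with a double edge between the middle two (F_4), so the type is F_4.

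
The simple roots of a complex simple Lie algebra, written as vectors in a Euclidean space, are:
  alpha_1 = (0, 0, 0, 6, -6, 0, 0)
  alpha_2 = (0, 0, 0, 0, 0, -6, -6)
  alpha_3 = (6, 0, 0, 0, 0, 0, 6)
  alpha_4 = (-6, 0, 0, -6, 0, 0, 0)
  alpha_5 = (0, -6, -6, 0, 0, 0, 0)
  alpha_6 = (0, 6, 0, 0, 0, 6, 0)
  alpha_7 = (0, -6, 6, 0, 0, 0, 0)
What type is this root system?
D_7

Compute the Cartan integers a_ij = 2(alpha_i, alpha_j)/(alpha_j, alpha_j); the resulting 7x7 Cartan matrix is
[[2, 0, 0, -1, 0, 0, 0], [0, 2, -1, 0, 0, -1, 0], [0, -1, 2, -1, 0, 0, 0], [-1, 0, -1, 2, 0, 0, 0], [0, 0, 0, 0, 2, -1, 0], [0, -1, 0, 0, -1, 2, -1], [0, 0, 0, 0, 0, -1, 2]].
All simple roots have the same length, so the diagram is simply laced. The associated Dynkin diagram is a chain of 5 nodes with a fork of two nodes at one end (D_7), so the type is D_7 (the algebra so(14)).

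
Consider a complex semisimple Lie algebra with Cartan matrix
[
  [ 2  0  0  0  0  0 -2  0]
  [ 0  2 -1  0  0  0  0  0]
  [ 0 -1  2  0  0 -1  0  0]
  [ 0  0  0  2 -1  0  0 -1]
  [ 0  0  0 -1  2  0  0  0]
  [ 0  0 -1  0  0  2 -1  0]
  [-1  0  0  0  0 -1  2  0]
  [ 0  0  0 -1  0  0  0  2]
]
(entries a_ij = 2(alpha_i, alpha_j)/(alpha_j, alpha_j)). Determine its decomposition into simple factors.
A_3 (sl(4)) ⊕ C_5 (sp(10))

The diagram associated to this matrix has two connected components: the simple roots {alpha_4, alpha_5, alpha_8} form a chain of 3 nodes with single edges (A_3), and {alpha_1, alpha_2, alpha_3, alpha_6, alpha_7} form a chain of 5 nodes with a double edge at one end; the terminal node there is the unique long simple root (C_5). A semisimple Lie algebra decomposes uniquely as the direct sum of simple ideals, one per connected component of its Dynkin diagram, so g ≅ A_3 ⊕ C_5 (dimension 15 + 55 = 70).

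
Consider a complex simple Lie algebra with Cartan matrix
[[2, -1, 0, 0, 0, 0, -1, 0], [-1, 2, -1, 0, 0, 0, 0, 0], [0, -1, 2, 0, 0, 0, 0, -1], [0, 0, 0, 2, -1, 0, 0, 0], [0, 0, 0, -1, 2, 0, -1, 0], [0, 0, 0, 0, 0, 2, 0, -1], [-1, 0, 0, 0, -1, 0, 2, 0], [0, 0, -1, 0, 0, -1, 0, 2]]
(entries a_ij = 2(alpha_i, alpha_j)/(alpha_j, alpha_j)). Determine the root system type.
The matrix has rank 8 with 2's on the diagonal. Reading the off-diagonal entries as Dynkin edges (a single edge where a_ij = a_ji = -1; a double or triple edge where a_ij * a_ji = 2 or 3), the diagram is a chain of 8 nodes with single edges (A_8). One simple-root ordering that puts it in standard form is (alpha_6, alpha_8, alpha_3, alpha_2, alpha_1, alpha_7, alpha_5, alpha_4). So the algebra is type A_8, i.e. sl(9).

A_8 (sl(9))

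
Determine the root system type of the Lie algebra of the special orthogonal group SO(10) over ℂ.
This is so(10) with 10 even, which has dimension 10(10-1)/2 = 45 and rank 10/2 = 5. In the classification of classical Lie algebras, the orthogonal algebra so(2n) in an even number of variables has type D_n; here n = 5, so the Dynkin diagram is a chain of 3 nodes with a fork of two nodes at one end (D_5). Hence the type is D_5.

D_5 (so(10))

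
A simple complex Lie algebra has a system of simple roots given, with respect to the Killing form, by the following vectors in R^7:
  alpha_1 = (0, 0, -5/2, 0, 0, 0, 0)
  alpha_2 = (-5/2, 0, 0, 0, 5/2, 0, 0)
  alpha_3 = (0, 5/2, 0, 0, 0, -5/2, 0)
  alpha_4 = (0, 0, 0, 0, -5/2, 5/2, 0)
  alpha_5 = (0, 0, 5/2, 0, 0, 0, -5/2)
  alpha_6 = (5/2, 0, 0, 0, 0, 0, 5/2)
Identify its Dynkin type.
Compute the Cartan integers a_ij = 2(alpha_i, alpha_j)/(alpha_j, alpha_j); the resulting 6x6 Cartan matrix is
[[2, 0, 0, 0, -1, 0], [0, 2, 0, -1, 0, -1], [0, 0, 2, -1, 0, 0], [0, -1, -1, 2, 0, 0], [-2, 0, 0, 0, 2, -1], [0, -1, 0, 0, -1, 2]].
The roots have two lengths (squared-length ratio 2:1); the short ones are alpha_{1}. The associated Dynkin diagram is a chain of 6 nodes with a double edge at one end; the terminal node there is the unique short simple root (B_6), so the type is B_6 (the algebra so(13)).

B6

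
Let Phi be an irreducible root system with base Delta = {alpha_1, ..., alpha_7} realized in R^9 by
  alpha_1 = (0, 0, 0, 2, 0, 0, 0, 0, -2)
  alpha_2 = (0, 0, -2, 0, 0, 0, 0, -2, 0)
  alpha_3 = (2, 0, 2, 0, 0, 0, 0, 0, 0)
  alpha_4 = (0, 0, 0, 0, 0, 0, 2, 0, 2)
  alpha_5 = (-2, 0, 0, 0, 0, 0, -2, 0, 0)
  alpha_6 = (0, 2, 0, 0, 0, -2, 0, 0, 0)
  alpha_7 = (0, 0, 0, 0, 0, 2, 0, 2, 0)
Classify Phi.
type A_7

Compute the Cartan integers a_ij = 2(alpha_i, alpha_j)/(alpha_j, alpha_j); the resulting 7x7 Cartan matrix is
[[2, 0, 0, -1, 0, 0, 0], [0, 2, -1, 0, 0, 0, -1], [0, -1, 2, 0, -1, 0, 0], [-1, 0, 0, 2, -1, 0, 0], [0, 0, -1, -1, 2, 0, 0], [0, 0, 0, 0, 0, 2, -1], [0, -1, 0, 0, 0, -1, 2]].
All simple roots have the same length, so the diagram is simply laced. The associated Dynkin diagram is a chain of 7 nodes with single edges (A_7), so the type is A_7 (the algebra sl(8)).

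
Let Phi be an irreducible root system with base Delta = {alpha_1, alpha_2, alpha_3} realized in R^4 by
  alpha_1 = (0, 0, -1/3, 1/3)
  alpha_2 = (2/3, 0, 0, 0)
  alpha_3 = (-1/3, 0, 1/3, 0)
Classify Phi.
Compute the Cartan integers a_ij = 2(alpha_i, alpha_j)/(alpha_j, alpha_j); the resulting 3x3 Cartan matrix is
[[2, 0, -1], [0, 2, -2], [-1, -1, 2]].
The roots have two lengths (squared-length ratio 2:1); the short ones are alpha_{1,3}. The associated Dynkin diagram is a chain of 3 nodes with a double edge at one end; the terminal node there is the unique long simple root (C_3), so the type is C_3 (the algebra sp(6)).

type C_3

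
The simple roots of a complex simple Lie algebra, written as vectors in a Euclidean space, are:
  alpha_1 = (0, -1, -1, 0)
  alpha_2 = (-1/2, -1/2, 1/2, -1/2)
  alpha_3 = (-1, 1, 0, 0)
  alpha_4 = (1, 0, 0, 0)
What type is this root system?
type F_4

Compute the Cartan integers a_ij = 2(alpha_i, alpha_j)/(alpha_j, alpha_j); the resulting 4x4 Cartan matrix is
[[2, 0, -1, 0], [0, 2, 0, -1], [-1, 0, 2, -2], [0, -1, -1, 2]].
The roots have two lengths (squared-length ratio 2:1); the short ones are alpha_{2,4}. The associated Dynkin diagram is a chain of 4 nodes with a double edge between the middle two (F_4), so the type is F_4.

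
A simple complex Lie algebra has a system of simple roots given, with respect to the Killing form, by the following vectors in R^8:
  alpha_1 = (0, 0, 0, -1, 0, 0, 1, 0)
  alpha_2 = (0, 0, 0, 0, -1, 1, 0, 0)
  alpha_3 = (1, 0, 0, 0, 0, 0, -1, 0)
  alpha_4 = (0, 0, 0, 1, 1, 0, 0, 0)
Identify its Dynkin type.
A4

Compute the Cartan integers a_ij = 2(alpha_i, alpha_j)/(alpha_j, alpha_j); the resulting 4x4 Cartan matrix is
[[2, 0, -1, -1], [0, 2, 0, -1], [-1, 0, 2, 0], [-1, -1, 0, 2]].
All simple roots have the same length, so the diagram is simply laced. The associated Dynkin diagram is a chain of 4 nodes with single edges (A_4), so the type is A_4 (the algebra sl(5)).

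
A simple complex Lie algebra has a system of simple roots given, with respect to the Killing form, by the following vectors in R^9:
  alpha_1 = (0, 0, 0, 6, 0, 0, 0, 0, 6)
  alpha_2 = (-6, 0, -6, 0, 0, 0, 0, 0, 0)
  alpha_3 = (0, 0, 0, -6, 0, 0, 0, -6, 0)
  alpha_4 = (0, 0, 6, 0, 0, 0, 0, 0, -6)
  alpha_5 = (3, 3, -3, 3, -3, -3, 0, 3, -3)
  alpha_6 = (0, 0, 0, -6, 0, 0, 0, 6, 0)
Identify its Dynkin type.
type E_6

Compute the Cartan integers a_ij = 2(alpha_i, alpha_j)/(alpha_j, alpha_j); the resulting 6x6 Cartan matrix is
[[2, 0, -1, -1, 0, -1], [0, 2, 0, -1, 0, 0], [-1, 0, 2, 0, -1, 0], [-1, -1, 0, 2, 0, 0], [0, 0, -1, 0, 2, 0], [-1, 0, 0, 0, 0, 2]].
All simple roots have the same length, so the diagram is simply laced. The associated Dynkin diagram is a chain of 5 nodes with one extra node attached to the third node from one end (E_6), so the type is E_6.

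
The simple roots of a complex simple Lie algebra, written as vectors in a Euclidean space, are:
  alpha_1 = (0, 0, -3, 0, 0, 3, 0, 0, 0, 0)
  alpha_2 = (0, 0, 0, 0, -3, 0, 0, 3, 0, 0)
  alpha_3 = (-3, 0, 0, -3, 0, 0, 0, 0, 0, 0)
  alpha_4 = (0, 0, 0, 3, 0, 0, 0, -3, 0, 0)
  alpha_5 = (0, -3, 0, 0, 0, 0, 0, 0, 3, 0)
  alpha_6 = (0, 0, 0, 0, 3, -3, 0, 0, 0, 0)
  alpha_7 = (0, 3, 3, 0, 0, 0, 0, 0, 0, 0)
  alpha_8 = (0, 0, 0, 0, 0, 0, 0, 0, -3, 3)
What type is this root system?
Compute the Cartan integers a_ij = 2(alpha_i, alpha_j)/(alpha_j, alpha_j); the resulting 8x8 Cartan matrix is
[[2, 0, 0, 0, 0, -1, -1, 0], [0, 2, 0, -1, 0, -1, 0, 0], [0, 0, 2, -1, 0, 0, 0, 0], [0, -1, -1, 2, 0, 0, 0, 0], [0, 0, 0, 0, 2, 0, -1, -1], [-1, -1, 0, 0, 0, 2, 0, 0], [-1, 0, 0, 0, -1, 0, 2, 0], [0, 0, 0, 0, -1, 0, 0, 2]].
All simple roots have the same length, so the diagram is simply laced. The associated Dynkin diagram is a chain of 8 nodes with single edges (A_8), so the type is A_8 (the algebra sl(9)).

A_8 (sl(9))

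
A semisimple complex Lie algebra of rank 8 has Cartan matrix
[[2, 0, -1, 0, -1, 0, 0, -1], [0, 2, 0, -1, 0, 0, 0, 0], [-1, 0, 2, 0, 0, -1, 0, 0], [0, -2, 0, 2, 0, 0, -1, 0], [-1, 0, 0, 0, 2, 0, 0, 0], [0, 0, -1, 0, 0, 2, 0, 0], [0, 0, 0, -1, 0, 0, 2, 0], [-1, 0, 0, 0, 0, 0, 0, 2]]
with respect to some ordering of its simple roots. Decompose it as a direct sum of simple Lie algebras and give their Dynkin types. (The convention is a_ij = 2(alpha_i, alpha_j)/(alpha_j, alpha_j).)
The diagram associated to this matrix has two connected components: the simple roots {alpha_2, alpha_4, alpha_7} form a chain of 3 nodes with a double edge at one end; the terminal node there is the unique short simple root (B_3), and {alpha_1, alpha_3, alpha_5, alpha_6, alpha_8} form a chain of 3 nodes with a fork of two nodes at one end (D_5). A semisimple Lie algebra decomposes uniquely as the direct sum of simple ideals, one per connected component of its Dynkin diagram, so g ≅ B_3 ⊕ D_5 (dimension 21 + 45 = 66).

B_3 (so(7)) + D_5 (so(10))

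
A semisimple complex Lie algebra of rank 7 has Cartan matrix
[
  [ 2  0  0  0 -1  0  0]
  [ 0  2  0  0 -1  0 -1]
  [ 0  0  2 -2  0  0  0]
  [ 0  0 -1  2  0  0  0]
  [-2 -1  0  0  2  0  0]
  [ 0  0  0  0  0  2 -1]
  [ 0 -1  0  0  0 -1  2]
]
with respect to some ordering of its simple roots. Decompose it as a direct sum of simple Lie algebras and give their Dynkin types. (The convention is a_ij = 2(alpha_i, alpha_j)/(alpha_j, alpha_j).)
B_2 + B_5

The diagram associated to this matrix has two connected components: the simple roots {alpha_3, alpha_4} form a chain of 2 nodes with a double edge at one end; the terminal node there is the unique short simple root (B_2), and {alpha_1, alpha_2, alpha_5, alpha_6, alpha_7} form a chain of 5 nodes with a double edge at one end; the terminal node there is the unique short simple root (B_5). A semisimple Lie algebra decomposes uniquely as the direct sum of simple ideals, one per connected component of its Dynkin diagram, so g ≅ B_2 ⊕ B_5 (dimension 10 + 55 = 65).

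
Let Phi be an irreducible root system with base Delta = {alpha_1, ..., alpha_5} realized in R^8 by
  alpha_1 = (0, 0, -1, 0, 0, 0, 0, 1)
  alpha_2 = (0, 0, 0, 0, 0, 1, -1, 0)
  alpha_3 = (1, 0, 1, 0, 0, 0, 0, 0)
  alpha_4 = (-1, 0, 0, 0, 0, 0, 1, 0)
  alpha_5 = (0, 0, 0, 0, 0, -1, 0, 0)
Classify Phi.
Compute the Cartan integers a_ij = 2(alpha_i, alpha_j)/(alpha_j, alpha_j); the resulting 5x5 Cartan matrix is
[[2, 0, -1, 0, 0], [0, 2, 0, -1, -2], [-1, 0, 2, -1, 0], [0, -1, -1, 2, 0], [0, -1, 0, 0, 2]].
The roots have two lengths (squared-length ratio 2:1); the short ones are alpha_{5}. The associated Dynkin diagram is a chain of 5 nodes with a double edge at one end; the terminal node there is the unique short simple root (B_5), so the type is B_5 (the algebra so(11)).

B5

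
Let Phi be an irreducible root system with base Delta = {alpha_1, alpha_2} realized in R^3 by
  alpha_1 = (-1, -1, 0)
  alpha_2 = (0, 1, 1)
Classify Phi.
Compute the Cartan integers a_ij = 2(alpha_i, alpha_j)/(alpha_j, alpha_j); the resulting 2x2 Cartan matrix is
[[2, -1], [-1, 2]].
All simple roots have the same length, so the diagram is simply laced. The associated Dynkin diagram is a chain of 2 nodes with single edges (A_2), so the type is A_2 (the algebra sl(3)).

A_2 (sl(3))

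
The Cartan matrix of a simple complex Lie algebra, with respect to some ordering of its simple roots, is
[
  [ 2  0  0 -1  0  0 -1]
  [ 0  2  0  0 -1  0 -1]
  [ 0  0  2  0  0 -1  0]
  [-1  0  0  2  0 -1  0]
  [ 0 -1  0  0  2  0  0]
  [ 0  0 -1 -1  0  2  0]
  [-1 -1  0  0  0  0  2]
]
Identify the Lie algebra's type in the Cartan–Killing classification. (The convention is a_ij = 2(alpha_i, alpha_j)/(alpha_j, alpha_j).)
A_7

The matrix has rank 7 with 2's on the diagonal. Reading the off-diagonal entries as Dynkin edges (a single edge where a_ij = a_ji = -1; a double or triple edge where a_ij * a_ji = 2 or 3), the diagram is a chain of 7 nodes with single edges (A_7). One simple-root ordering that puts it in standard form is (alpha_5, alpha_2, alpha_7, alpha_1, alpha_4, alpha_6, alpha_3). So the algebra is type A_7, i.e. sl(8).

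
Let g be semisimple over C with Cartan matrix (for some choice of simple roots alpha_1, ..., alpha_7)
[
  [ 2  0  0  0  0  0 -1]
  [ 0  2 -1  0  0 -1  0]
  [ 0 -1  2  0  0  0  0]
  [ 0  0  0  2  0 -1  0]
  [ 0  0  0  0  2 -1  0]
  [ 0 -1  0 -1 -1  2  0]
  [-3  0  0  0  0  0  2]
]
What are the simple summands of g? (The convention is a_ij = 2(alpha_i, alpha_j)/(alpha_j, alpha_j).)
type D_5 + type G_2

The diagram associated to this matrix has two connected components: the simple roots {alpha_2, alpha_3, alpha_4, alpha_5, alpha_6} form a chain of 3 nodes with a fork of two nodes at one end (D_5), and {alpha_1, alpha_7} form two nodes joined by a triple edge (G_2). A semisimple Lie algebra decomposes uniquely as the direct sum of simple ideals, one per connected component of its Dynkin diagram, so g ≅ D_5 ⊕ G_2 (dimension 45 + 14 = 59).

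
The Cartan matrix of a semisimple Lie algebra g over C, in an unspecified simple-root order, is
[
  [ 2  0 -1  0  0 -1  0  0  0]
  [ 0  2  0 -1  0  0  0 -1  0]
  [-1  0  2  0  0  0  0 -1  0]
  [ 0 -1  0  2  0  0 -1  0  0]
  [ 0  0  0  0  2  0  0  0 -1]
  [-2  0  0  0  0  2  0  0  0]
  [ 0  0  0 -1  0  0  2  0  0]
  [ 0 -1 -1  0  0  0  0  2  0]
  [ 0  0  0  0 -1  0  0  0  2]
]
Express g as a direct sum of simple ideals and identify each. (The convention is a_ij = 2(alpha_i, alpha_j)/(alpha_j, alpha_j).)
A_2 (sl(3)) + C_7 (sp(14))

The diagram associated to this matrix has two connected components: the simple roots {alpha_5, alpha_9} form a chain of 2 nodes with single edges (A_2), and {alpha_1, alpha_2, alpha_3, alpha_4, alpha_6, alpha_7, alpha_8} form a chain of 7 nodes with a double edge at one end; the terminal node there is the unique long simple root (C_7). A semisimple Lie algebra decomposes uniquely as the direct sum of simple ideals, one per connected component of its Dynkin diagram, so g ≅ A_2 ⊕ C_7 (dimension 8 + 105 = 113).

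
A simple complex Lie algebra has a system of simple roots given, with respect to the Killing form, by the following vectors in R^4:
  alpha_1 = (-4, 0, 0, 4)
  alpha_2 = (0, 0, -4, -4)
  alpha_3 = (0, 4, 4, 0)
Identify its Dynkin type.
Compute the Cartan integers a_ij = 2(alpha_i, alpha_j)/(alpha_j, alpha_j); the resulting 3x3 Cartan matrix is
[[2, -1, 0], [-1, 2, -1], [0, -1, 2]].
All simple roots have the same length, so the diagram is simply laced. The associated Dynkin diagram is a chain of 3 nodes with single edges (A_3), so the type is A_3 (the algebra sl(4)).

A_3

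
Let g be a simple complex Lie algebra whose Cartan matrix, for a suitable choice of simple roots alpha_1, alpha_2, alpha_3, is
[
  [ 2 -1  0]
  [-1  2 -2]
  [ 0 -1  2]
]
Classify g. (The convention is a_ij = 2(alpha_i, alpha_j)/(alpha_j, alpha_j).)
type B_3

The matrix has rank 3 with 2's on the diagonal. Reading the off-diagonal entries as Dynkin edges (a single edge where a_ij = a_ji = -1; a double or triple edge where a_ij * a_ji = 2 or 3), the diagram is a chain of 3 nodes with a double edge at one end; the terminal node there is the unique short simple root (B_3). One simple-root ordering that puts it in standard form is (alpha_1, alpha_2, alpha_3). So the algebra is type B_3, i.e. so(7).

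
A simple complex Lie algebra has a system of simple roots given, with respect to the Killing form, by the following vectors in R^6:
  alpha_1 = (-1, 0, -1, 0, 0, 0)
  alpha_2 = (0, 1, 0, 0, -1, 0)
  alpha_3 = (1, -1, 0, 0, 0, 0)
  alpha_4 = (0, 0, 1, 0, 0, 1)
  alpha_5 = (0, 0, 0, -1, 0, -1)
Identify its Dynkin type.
Compute the Cartan integers a_ij = 2(alpha_i, alpha_j)/(alpha_j, alpha_j); the resulting 5x5 Cartan matrix is
[[2, 0, -1, -1, 0], [0, 2, -1, 0, 0], [-1, -1, 2, 0, 0], [-1, 0, 0, 2, -1], [0, 0, 0, -1, 2]].
All simple roots have the same length, so the diagram is simply laced. The associated Dynkin diagram is a chain of 5 nodes with single edges (A_5), so the type is A_5 (the algebra sl(6)).

type A_5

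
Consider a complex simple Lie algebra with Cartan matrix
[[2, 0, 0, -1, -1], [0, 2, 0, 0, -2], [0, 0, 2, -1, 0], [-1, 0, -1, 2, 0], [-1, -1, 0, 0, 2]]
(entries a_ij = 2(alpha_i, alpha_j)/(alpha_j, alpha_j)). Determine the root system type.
The matrix has rank 5 with 2's on the diagonal. Reading the off-diagonal entries as Dynkin edges (a single edge where a_ij = a_ji = -1; a double or triple edge where a_ij * a_ji = 2 or 3), the diagram is a chain of 5 nodes with a double edge at one end; the terminal node there is the unique long simple root (C_5). One simple-root ordering that puts it in standard form is (alpha_3, alpha_4, alpha_1, alpha_5, alpha_2). So the algebra is type C_5, i.e. sp(10).

C_5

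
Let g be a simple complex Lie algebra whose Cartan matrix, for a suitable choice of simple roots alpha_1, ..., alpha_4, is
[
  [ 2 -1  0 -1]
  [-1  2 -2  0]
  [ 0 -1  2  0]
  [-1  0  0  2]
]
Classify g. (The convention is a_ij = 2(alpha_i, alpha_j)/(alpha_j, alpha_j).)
The matrix has rank 4 with 2's on the diagonal. Reading the off-diagonal entries as Dynkin edges (a single edge where a_ij = a_ji = -1; a double or triple edge where a_ij * a_ji = 2 or 3), the diagram is a chain of 4 nodes with a double edge at one end; the terminal node there is the unique short simple root (B_4). One simple-root ordering that puts it in standard form is (alpha_4, alpha_1, alpha_2, alpha_3). So the algebra is type B_4, i.e. so(9).

B_4 (so(9))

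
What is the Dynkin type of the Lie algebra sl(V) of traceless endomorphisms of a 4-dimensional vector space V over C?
A_3

This is sl(4), which has dimension 4^2 - 1 = 15 and rank 4 - 1 = 3 (a Cartan subalgebra is the diagonal traceless matrices). In the classification of classical Lie algebras, the special linear algebra sl(n+1) has type A_n; here n = 3, so the Dynkin diagram is a chain of 3 nodes with single edges (A_3). Hence the type is A_3.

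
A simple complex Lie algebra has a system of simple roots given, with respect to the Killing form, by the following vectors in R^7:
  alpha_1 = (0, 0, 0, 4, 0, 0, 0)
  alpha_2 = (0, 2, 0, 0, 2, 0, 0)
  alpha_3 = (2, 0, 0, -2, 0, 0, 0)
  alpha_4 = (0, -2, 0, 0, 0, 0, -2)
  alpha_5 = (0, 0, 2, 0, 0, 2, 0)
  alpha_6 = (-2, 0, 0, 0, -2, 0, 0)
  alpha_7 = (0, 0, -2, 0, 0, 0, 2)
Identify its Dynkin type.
Compute the Cartan integers a_ij = 2(alpha_i, alpha_j)/(alpha_j, alpha_j); the resulting 7x7 Cartan matrix is
[[2, 0, -2, 0, 0, 0, 0], [0, 2, 0, -1, 0, -1, 0], [-1, 0, 2, 0, 0, -1, 0], [0, -1, 0, 2, 0, 0, -1], [0, 0, 0, 0, 2, 0, -1], [0, -1, -1, 0, 0, 2, 0], [0, 0, 0, -1, -1, 0, 2]].
The roots have two lengths (squared-length ratio 2:1); the short ones are alpha_{2,3,4,5,6,7}. The associated Dynkin diagram is a chain of 7 nodes with a double edge at one end; the terminal node there is the unique long simple root (C_7), so the type is C_7 (the algebra sp(14)).

type C_7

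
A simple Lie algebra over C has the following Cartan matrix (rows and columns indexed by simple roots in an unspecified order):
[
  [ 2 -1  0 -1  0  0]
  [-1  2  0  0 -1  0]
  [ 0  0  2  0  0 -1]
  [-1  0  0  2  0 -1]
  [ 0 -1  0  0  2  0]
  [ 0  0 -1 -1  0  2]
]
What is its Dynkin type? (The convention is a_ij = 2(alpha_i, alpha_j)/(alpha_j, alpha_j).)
A_6 (sl(7))

The matrix has rank 6 with 2's on the diagonal. Reading the off-diagonal entries as Dynkin edges (a single edge where a_ij = a_ji = -1; a double or triple edge where a_ij * a_ji = 2 or 3), the diagram is a chain of 6 nodes with single edges (A_6). One simple-root ordering that puts it in standard form is (alpha_3, alpha_6, alpha_4, alpha_1, alpha_2, alpha_5). So the algebra is type A_6, i.e. sl(7).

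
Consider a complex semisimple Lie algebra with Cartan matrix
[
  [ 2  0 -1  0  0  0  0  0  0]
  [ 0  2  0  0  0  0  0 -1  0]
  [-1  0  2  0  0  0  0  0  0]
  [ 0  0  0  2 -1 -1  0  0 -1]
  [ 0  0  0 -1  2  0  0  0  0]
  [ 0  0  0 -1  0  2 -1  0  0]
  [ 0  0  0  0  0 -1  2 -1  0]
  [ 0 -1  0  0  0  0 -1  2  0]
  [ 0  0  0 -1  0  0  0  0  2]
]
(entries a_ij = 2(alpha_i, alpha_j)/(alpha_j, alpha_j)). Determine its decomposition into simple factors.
type A_2 + type D_7

The diagram associated to this matrix has two connected components: the simple roots {alpha_1, alpha_3} form a chain of 2 nodes with single edges (A_2), and {alpha_2, alpha_4, alpha_5, alpha_6, alpha_7, alpha_8, alpha_9} form a chain of 5 nodes with a fork of two nodes at one end (D_7). A semisimple Lie algebra decomposes uniquely as the direct sum of simple ideals, one per connected component of its Dynkin diagram, so g ≅ A_2 ⊕ D_7 (dimension 8 + 91 = 99).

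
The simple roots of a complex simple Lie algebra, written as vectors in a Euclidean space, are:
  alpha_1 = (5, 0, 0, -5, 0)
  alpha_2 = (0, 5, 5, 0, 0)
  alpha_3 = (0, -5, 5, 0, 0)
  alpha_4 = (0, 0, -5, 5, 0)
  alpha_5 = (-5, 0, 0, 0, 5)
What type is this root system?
Compute the Cartan integers a_ij = 2(alpha_i, alpha_j)/(alpha_j, alpha_j); the resulting 5x5 Cartan matrix is
[[2, 0, 0, -1, -1], [0, 2, 0, -1, 0], [0, 0, 2, -1, 0], [-1, -1, -1, 2, 0], [-1, 0, 0, 0, 2]].
All simple roots have the same length, so the diagram is simply laced. The associated Dynkin diagram is a chain of 3 nodes with a fork of two nodes at one end (D_5), so the type is D_5 (the algebra so(10)).

type D_5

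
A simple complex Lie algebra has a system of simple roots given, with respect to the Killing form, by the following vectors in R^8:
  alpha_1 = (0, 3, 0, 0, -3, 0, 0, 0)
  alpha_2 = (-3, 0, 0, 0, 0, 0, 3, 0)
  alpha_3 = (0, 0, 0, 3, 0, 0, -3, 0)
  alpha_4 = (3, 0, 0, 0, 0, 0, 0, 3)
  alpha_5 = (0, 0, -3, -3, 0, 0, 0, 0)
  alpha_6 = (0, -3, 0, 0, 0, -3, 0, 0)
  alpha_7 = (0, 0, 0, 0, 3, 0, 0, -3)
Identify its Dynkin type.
Compute the Cartan integers a_ij = 2(alpha_i, alpha_j)/(alpha_j, alpha_j); the resulting 7x7 Cartan matrix is
[[2, 0, 0, 0, 0, -1, -1], [0, 2, -1, -1, 0, 0, 0], [0, -1, 2, 0, -1, 0, 0], [0, -1, 0, 2, 0, 0, -1], [0, 0, -1, 0, 2, 0, 0], [-1, 0, 0, 0, 0, 2, 0], [-1, 0, 0, -1, 0, 0, 2]].
All simple roots have the same length, so the diagram is simply laced. The associated Dynkin diagram is a chain of 7 nodes with single edges (A_7), so the type is A_7 (the algebra sl(8)).

type A_7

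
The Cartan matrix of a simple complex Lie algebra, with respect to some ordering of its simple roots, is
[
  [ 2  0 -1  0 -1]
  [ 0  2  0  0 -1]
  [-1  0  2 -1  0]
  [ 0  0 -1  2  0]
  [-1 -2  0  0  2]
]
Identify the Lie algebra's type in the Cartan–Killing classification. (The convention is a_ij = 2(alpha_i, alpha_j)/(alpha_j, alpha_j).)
B_5

The matrix has rank 5 with 2's on the diagonal. Reading the off-diagonal entries as Dynkin edges (a single edge where a_ij = a_ji = -1; a double or triple edge where a_ij * a_ji = 2 or 3), the diagram is a chain of 5 nodes with a double edge at one end; the terminal node there is the unique short simple root (B_5). One simple-root ordering that puts it in standard form is (alpha_4, alpha_3, alpha_1, alpha_5, alpha_2). So the algebra is type B_5, i.e. so(11).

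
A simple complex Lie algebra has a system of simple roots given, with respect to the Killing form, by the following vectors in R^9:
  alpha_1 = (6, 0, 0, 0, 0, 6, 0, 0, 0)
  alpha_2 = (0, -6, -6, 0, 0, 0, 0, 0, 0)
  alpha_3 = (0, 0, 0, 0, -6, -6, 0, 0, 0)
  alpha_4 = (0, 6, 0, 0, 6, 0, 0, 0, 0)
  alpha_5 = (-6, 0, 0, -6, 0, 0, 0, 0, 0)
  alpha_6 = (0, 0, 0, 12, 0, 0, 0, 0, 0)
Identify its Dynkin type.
Compute the Cartan integers a_ij = 2(alpha_i, alpha_j)/(alpha_j, alpha_j); the resulting 6x6 Cartan matrix is
[[2, 0, -1, 0, -1, 0], [0, 2, 0, -1, 0, 0], [-1, 0, 2, -1, 0, 0], [0, -1, -1, 2, 0, 0], [-1, 0, 0, 0, 2, -1], [0, 0, 0, 0, -2, 2]].
The roots have two lengths (squared-length ratio 2:1); the short ones are alpha_{1,2,3,4,5}. The associated Dynkin diagram is a chain of 6 nodes with a double edge at one end; the terminal node there is the unique long simple root (C_6), so the type is C_6 (the algebra sp(12)).

type C_6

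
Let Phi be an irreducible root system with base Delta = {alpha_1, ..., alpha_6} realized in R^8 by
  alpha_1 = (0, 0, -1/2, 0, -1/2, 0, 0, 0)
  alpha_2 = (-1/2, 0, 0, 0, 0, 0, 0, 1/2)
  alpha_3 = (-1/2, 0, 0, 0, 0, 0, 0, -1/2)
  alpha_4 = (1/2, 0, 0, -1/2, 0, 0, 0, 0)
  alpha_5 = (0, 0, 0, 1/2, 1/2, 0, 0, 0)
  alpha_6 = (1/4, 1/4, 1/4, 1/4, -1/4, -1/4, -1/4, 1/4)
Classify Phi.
Compute the Cartan integers a_ij = 2(alpha_i, alpha_j)/(alpha_j, alpha_j); the resulting 6x6 Cartan matrix is
[[2, 0, 0, 0, -1, 0], [0, 2, 0, -1, 0, 0], [0, 0, 2, -1, 0, -1], [0, -1, -1, 2, -1, 0], [-1, 0, 0, -1, 2, 0], [0, 0, -1, 0, 0, 2]].
All simple roots have the same length, so the diagram is simply laced. The associated Dynkin diagram is a chain of 5 nodes with one extra node attached to the third node from one end (E_6), so the type is E_6.

type E_6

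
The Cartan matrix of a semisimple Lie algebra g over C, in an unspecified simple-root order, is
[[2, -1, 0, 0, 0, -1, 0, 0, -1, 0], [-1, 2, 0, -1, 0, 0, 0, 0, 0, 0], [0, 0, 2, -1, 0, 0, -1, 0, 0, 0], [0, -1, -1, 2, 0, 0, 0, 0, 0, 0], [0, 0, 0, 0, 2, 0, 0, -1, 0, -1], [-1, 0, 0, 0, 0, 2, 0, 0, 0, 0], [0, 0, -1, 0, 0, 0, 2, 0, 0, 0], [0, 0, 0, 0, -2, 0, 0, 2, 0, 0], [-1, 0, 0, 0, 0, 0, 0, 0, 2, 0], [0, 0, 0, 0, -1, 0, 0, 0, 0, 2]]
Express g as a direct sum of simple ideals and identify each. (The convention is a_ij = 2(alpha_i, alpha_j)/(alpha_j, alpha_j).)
type C_3 + type D_7

The diagram associated to this matrix has two connected components: the simple roots {alpha_5, alpha_8, alpha_10} form a chain of 3 nodes with a double edge at one end; the terminal node there is the unique long simple root (C_3), and {alpha_1, alpha_2, alpha_3, alpha_4, alpha_6, alpha_7, alpha_9} form a chain of 5 nodes with a fork of two nodes at one end (D_7). A semisimple Lie algebra decomposes uniquely as the direct sum of simple ideals, one per connected component of its Dynkin diagram, so g ≅ C_3 ⊕ D_7 (dimension 21 + 91 = 112).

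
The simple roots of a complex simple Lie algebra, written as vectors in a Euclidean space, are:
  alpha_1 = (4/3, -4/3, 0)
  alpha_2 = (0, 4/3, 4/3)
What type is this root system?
Compute the Cartan integers a_ij = 2(alpha_i, alpha_j)/(alpha_j, alpha_j); the resulting 2x2 Cartan matrix is
[[2, -1], [-1, 2]].
All simple roots have the same length, so the diagram is simply laced. The associated Dynkin diagram is a chain of 2 nodes with single edges (A_2), so the type is A_2 (the algebra sl(3)).

A_2 (sl(3))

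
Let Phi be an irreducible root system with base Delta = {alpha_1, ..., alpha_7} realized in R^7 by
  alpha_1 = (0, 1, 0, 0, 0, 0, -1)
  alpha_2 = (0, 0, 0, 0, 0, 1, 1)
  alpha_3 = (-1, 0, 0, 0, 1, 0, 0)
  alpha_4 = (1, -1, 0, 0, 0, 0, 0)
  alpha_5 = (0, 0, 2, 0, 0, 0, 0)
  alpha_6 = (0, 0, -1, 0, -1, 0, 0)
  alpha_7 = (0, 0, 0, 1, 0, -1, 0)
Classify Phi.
Compute the Cartan integers a_ij = 2(alpha_i, alpha_j)/(alpha_j, alpha_j); the resulting 7x7 Cartan matrix is
[[2, -1, 0, -1, 0, 0, 0], [-1, 2, 0, 0, 0, 0, -1], [0, 0, 2, -1, 0, -1, 0], [-1, 0, -1, 2, 0, 0, 0], [0, 0, 0, 0, 2, -2, 0], [0, 0, -1, 0, -1, 2, 0], [0, -1, 0, 0, 0, 0, 2]].
The roots have two lengths (squared-length ratio 2:1); the short ones are alpha_{1,2,3,4,6,7}. The associated Dynkin diagram is a chain of 7 nodes with a double edge at one end; the terminal node there is the unique long simple root (C_7), so the type is C_7 (the algebra sp(14)).

C_7 (sp(14))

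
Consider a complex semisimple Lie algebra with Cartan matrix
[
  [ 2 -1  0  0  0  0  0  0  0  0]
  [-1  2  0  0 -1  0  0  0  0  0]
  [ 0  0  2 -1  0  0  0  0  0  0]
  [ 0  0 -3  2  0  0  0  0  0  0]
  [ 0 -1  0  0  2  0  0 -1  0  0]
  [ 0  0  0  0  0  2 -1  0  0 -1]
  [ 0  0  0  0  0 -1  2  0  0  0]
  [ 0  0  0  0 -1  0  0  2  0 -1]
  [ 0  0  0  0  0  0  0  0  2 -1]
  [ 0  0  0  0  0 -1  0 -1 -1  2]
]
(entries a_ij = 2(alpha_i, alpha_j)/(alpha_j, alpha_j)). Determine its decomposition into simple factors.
The diagram associated to this matrix has two connected components: the simple roots {alpha_1, alpha_2, alpha_5, alpha_6, alpha_7, alpha_8, alpha_9, alpha_10} form a chain of 7 nodes with one extra node attached to the third node from one end (E_8), and {alpha_3, alpha_4} form two nodes joined by a triple edge (G_2). A semisimple Lie algebra decomposes uniquely as the direct sum of simple ideals, one per connected component of its Dynkin diagram, so g ≅ E_8 ⊕ G_2 (dimension 248 + 14 = 262).

E_8 + G_2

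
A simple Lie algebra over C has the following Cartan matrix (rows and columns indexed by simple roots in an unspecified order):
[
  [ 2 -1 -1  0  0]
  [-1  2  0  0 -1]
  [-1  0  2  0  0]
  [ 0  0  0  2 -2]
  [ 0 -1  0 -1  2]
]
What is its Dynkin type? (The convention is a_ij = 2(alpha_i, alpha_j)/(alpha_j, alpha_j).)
The matrix has rank 5 with 2's on the diagonal. Reading the off-diagonal entries as Dynkin edges (a single edge where a_ij = a_ji = -1; a double or triple edge where a_ij * a_ji = 2 or 3), the diagram is a chain of 5 nodes with a double edge at one end; the terminal node there is the unique long simple root (C_5). One simple-root ordering that puts it in standard form is (alpha_3, alpha_1, alpha_2, alpha_5, alpha_4). So the algebra is type C_5, i.e. sp(10).

C_5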